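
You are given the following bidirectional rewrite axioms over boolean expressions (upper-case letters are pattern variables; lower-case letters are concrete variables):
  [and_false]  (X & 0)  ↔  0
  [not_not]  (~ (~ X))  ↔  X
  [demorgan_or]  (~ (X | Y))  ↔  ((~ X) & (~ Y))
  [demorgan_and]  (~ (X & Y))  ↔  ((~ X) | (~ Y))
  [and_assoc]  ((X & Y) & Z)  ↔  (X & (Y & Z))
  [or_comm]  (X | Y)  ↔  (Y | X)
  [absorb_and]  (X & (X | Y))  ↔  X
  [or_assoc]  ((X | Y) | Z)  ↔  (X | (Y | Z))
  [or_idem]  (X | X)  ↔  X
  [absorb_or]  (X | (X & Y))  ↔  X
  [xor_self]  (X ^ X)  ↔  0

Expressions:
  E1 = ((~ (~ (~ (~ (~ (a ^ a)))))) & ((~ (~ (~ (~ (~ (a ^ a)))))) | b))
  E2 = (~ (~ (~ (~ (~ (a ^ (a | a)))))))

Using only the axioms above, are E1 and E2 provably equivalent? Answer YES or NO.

1. [absorb_and →] ((~ (~ (~ (~ (~ (a ^ a)))))) & ((~ (~ (~ (~ (~ (a ^ a)))))) | b))  →  (~ (~ (~ (~ (~ (a ^ a))))))
2. [or_idem ←] a  →  (a | a);  this is E2

YES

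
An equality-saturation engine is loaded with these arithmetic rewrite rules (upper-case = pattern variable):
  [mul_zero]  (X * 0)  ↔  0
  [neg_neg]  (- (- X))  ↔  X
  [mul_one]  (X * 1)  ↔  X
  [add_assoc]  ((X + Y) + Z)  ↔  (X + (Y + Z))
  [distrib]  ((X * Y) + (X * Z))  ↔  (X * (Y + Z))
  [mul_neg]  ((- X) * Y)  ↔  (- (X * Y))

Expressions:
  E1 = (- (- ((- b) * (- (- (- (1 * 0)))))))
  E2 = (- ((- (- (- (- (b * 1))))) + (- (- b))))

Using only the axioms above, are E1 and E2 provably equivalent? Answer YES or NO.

NO

Every axiom is a valid identity, so a rewrite proof would force E1 and E2 to agree under every assignment.
At b=1: E1 = 0 but E2 = -2; they differ, so no derivation exists.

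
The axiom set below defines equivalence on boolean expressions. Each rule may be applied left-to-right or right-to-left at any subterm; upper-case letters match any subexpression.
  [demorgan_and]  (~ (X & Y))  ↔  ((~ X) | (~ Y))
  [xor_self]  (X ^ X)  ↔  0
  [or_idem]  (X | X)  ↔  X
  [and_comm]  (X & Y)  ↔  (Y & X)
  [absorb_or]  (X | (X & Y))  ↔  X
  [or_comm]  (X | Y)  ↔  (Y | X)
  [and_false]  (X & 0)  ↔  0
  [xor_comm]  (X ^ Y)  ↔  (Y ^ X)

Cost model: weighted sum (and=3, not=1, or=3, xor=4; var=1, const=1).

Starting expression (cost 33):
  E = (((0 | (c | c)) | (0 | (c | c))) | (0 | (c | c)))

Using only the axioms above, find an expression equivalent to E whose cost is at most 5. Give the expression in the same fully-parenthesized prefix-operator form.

(0 | c)   [cost 5]

(1) ((0 | (c | c)) | (0 | (c | c)))  =[or_idem →]=  (0 | (c | c))    ⊢ ((0 | (c | c)) | (0 | (c | c)))
(2) ((0 | (c | c)) | (0 | (c | c)))  =[or_idem →]=  (0 | (c | c))
(3) (c | c)  =[or_idem →]=  c    ⊢ cost 5, within 5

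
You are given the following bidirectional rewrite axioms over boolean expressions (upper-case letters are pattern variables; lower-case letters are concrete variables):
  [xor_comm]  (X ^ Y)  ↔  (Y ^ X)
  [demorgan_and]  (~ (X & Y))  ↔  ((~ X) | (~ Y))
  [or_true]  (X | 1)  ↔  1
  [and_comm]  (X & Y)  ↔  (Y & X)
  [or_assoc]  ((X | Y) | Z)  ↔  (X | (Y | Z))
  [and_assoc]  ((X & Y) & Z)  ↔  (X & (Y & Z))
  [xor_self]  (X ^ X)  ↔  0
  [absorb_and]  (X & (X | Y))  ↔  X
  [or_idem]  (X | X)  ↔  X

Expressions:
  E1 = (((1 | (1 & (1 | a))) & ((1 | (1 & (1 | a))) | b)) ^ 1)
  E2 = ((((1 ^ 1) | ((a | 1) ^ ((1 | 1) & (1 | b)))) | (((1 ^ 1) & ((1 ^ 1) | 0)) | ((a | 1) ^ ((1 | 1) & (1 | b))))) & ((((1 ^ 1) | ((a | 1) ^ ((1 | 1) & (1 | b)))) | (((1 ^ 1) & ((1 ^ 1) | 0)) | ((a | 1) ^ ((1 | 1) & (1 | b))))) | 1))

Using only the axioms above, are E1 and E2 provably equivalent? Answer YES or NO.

step 1: absorb_and (→) rewrites ((1 | (1 & (1 | a))) & ((1 | (1 & (1 | a))) | b)) into (1 | (1 & (1 | a))), now ((1 | (1 & (1 | a))) ^ 1)
step 2: absorb_and (→) rewrites (1 & (1 | a)) into 1, now ((1 | 1) ^ 1)
step 3: or_idem (→) rewrites (1 | 1) into 1, now (1 ^ 1)
step 4: or_idem (←) rewrites (1 ^ 1) into ((1 ^ 1) | (1 ^ 1))
step 5: absorb_and (←) rewrites 1 into (1 & (1 | b)), now ((1 ^ 1) | (1 ^ (1 & (1 | b))))
step 6: or_true (←) rewrites 1 into (a | 1), now ((1 ^ 1) | ((a | 1) ^ (1 & (1 | b))))
step 7: or_true (←) rewrites 1 into (1 | 1), now ((1 ^ 1) | ((a | 1) ^ ((1 | 1) & (1 | b))))
step 8: or_idem (←) rewrites ((1 ^ 1) | ((a | 1) ^ ((1 | 1) & (1 | b)))) into (((1 ^ 1) | ((a | 1) ^ ((1 | 1) & (1 | b)))) | ((1 ^ 1) | ((a | 1) ^ ((1 | 1) & (1 | b)))))
step 9: absorb_and (←) rewrites (1 ^ 1) into ((1 ^ 1) & ((1 ^ 1) | 0)), now (((1 ^ 1) | ((a | 1) ^ ((1 | 1) & (1 | b)))) | (((1 ^ 1) & ((1 ^ 1) | 0)) | ((a | 1) ^ ((1 | 1) & (1 | b)))))
step 10: absorb_and (←) rewrites (((1 ^ 1) | ((a | 1) ^ ((1 | 1) & (1 | b)))) | (((1 ^ 1) & ((1 ^ 1) | 0)) | ((a | 1) ^ ((1 | 1) & (1 | b))))) into ((((1 ^ 1) | ((a | 1) ^ ((1 | 1) & (1 | b)))) | (((1 ^ 1) & ((1 ^ 1) | 0)) | ((a | 1) ^ ((1 | 1) & (1 | b))))) & ((((1 ^ 1) | ((a | 1) ^ ((1 | 1) & (1 | b)))) | (((1 ^ 1) & ((1 ^ 1) | 0)) | ((a | 1) ^ ((1 | 1) & (1 | b))))) | 1)), which is E2

YES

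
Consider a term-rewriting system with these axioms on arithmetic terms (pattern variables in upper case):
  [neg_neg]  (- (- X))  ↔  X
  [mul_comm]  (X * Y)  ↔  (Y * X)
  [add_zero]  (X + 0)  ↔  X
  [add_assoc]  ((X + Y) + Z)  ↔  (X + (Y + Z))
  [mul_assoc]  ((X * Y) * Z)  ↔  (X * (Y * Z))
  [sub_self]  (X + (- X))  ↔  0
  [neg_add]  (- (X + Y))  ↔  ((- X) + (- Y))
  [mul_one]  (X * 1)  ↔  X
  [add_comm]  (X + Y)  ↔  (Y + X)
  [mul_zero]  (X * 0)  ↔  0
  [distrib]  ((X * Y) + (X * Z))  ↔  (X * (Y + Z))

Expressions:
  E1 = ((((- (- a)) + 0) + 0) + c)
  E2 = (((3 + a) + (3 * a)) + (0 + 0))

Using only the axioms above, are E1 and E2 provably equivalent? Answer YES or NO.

NO

The axioms are sound identities: if E1 ↔* E2 then E1 and E2 evaluate identically under any assignment.
Under a=0, c=0: E1 evaluates to 0, E2 to 3. Distinct ⇒ no rewrite sequence connects them.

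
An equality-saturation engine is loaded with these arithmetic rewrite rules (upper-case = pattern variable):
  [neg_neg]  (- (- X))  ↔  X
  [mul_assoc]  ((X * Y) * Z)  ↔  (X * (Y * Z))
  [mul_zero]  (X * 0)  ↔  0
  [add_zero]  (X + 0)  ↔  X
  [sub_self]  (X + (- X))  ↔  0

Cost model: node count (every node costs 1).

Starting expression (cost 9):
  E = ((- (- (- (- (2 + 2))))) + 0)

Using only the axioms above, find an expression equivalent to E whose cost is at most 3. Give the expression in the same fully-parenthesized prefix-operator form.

1. [neg_neg →] (- (- (2 + 2)))  →  (2 + 2);  E = ((- (- (2 + 2))) + 0)
2. [add_zero →] ((- (- (2 + 2))) + 0)  →  (- (- (2 + 2)))
3. [neg_neg →] (- (- (2 + 2)))  →  (2 + 2);  cost 3 ≤ 3, done

(2 + 2)   [cost 3]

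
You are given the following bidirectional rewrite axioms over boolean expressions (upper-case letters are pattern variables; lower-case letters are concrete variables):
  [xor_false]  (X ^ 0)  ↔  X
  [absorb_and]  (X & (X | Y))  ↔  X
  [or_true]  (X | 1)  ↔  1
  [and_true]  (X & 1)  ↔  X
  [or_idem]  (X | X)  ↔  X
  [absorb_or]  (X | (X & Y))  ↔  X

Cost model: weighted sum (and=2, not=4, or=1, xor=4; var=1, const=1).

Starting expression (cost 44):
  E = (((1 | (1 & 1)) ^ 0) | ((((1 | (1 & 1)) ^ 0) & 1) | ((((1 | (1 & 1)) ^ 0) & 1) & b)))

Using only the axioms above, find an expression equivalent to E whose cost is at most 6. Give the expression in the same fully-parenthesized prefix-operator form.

(1) ((((1 | (1 & 1)) ^ 0) & 1) | ((((1 | (1 & 1)) ^ 0) & 1) & b))  =[absorb_or →]=  (((1 | (1 & 1)) ^ 0) & 1)    ⊢ (((1 | (1 & 1)) ^ 0) | (((1 | (1 & 1)) ^ 0) & 1))
(2) (((1 | (1 & 1)) ^ 0) | (((1 | (1 & 1)) ^ 0) & 1))  =[absorb_or →]=  ((1 | (1 & 1)) ^ 0)
(3) (1 | (1 & 1))  =[absorb_or →]=  1    ⊢ cost 6, within 6

(1 ^ 0)   [cost 6]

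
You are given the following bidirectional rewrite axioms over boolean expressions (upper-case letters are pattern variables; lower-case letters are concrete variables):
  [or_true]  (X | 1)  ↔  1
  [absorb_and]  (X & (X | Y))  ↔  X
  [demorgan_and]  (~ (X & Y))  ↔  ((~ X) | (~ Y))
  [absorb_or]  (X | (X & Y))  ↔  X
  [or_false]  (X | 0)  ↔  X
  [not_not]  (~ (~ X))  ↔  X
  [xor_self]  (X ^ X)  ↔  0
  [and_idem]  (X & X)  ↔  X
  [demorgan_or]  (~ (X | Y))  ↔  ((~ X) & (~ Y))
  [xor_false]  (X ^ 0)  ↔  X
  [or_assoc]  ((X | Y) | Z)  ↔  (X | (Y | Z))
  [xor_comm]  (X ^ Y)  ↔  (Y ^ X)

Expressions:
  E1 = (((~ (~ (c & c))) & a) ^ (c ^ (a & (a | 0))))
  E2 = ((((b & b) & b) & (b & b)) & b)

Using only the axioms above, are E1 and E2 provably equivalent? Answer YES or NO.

The axioms are sound identities: if E1 ↔* E2 then E1 and E2 evaluate identically under any assignment.
Under a=0, b=0, c=1: E1 evaluates to 1, E2 to 0. Distinct ⇒ no rewrite sequence connects them.

NO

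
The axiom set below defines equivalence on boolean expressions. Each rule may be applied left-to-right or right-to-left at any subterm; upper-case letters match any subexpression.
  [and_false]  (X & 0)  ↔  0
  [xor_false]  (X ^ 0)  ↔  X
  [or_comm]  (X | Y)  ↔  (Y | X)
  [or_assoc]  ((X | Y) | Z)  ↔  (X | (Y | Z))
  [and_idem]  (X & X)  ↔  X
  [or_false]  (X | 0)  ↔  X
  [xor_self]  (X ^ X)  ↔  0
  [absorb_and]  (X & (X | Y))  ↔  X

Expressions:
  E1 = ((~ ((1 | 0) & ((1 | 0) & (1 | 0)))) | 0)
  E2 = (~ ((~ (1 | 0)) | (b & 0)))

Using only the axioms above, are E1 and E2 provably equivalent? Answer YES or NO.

Every axiom is a valid identity, so a rewrite proof would force E1 and E2 to agree under every assignment.
At b=0: E1 = 0 but E2 = 1; they differ, so no derivation exists.

NO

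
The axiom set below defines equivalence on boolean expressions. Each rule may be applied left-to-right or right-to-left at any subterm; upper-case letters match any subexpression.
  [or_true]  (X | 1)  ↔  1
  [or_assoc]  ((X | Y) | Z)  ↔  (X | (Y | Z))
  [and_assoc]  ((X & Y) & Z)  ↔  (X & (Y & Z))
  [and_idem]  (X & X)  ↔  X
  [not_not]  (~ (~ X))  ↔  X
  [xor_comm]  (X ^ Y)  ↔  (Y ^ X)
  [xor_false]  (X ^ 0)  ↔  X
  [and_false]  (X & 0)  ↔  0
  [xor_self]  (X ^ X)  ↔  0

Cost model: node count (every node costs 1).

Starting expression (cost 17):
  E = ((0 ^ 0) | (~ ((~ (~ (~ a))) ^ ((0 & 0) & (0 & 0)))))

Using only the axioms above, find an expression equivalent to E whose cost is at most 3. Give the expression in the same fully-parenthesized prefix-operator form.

(0 | a)   [cost 3]

1. [not_not →] (~ (~ a))  →  a;  E = ((0 ^ 0) | (~ ((~ a) ^ ((0 & 0) & (0 & 0)))))
2. [and_idem →] ((0 & 0) & (0 & 0))  →  (0 & 0);  E = ((0 ^ 0) | (~ ((~ a) ^ (0 & 0))))
3. [and_idem →] (0 & 0)  →  0;  E = ((0 ^ 0) | (~ ((~ a) ^ 0)))
4. [xor_false →] ((~ a) ^ 0)  →  (~ a);  E = ((0 ^ 0) | (~ (~ a)))
5. [xor_false →] (0 ^ 0)  →  0;  E = (0 | (~ (~ a)))
6. [not_not →] (~ (~ a))  →  a;  cost 3 ≤ 3, done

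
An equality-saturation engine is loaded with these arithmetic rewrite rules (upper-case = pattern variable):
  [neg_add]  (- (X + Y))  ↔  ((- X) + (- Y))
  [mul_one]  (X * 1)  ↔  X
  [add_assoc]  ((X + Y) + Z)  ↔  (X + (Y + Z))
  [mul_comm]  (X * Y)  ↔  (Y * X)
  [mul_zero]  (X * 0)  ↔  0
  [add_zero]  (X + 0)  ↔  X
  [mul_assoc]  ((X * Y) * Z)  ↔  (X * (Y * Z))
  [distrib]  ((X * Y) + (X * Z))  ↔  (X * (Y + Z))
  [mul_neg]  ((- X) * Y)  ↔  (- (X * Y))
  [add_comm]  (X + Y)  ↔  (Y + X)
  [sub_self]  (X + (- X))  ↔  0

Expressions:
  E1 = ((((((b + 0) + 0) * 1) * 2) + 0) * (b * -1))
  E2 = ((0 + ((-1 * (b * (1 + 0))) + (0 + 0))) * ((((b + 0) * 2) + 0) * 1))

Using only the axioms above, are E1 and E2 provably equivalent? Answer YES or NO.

(1) (b + 0)  =[add_zero →]=  b    ⊢ (((((b + 0) * 1) * 2) + 0) * (b * -1))
(2) ((b + 0) * 1)  =[mul_one →]=  (b + 0)    ⊢ ((((b + 0) * 2) + 0) * (b * -1))
(3) (b + 0)  =[add_zero →]=  b    ⊢ (((b * 2) + 0) * (b * -1))
(4) ((b * 2) + 0)  =[add_zero →]=  (b * 2)    ⊢ ((b * 2) * (b * -1))
(5) (b * -1)  =[add_zero ←]=  ((b * -1) + 0)    ⊢ ((b * 2) * ((b * -1) + 0))
(6) ((b * 2) * ((b * -1) + 0))  =[mul_comm →]=  (((b * -1) + 0) * (b * 2))
(7) 0  =[add_zero ←]=  (0 + 0)    ⊢ (((b * -1) + (0 + 0)) * (b * 2))
(8) (b * 2)  =[mul_one ←]=  ((b * 2) * 1)    ⊢ (((b * -1) + (0 + 0)) * ((b * 2) * 1))
(9) (b * -1)  =[mul_comm →]=  (-1 * b)    ⊢ (((-1 * b) + (0 + 0)) * ((b * 2) * 1))
(10) ((-1 * b) + (0 + 0))  =[add_assoc ←]=  (((-1 * b) + 0) + 0)    ⊢ ((((-1 * b) + 0) + 0) * ((b * 2) * 1))
(11) (b * 2)  =[add_zero ←]=  ((b * 2) + 0)    ⊢ ((((-1 * b) + 0) + 0) * (((b * 2) + 0) * 1))
(12) b  =[mul_one ←]=  (b * 1)    ⊢ ((((-1 * (b * 1)) + 0) + 0) * (((b * 2) + 0) * 1))
(13) (((-1 * (b * 1)) + 0) + 0)  =[add_comm →]=  (0 + ((-1 * (b * 1)) + 0))    ⊢ ((0 + ((-1 * (b * 1)) + 0)) * (((b * 2) + 0) * 1))
(14) b  =[add_zero ←]=  (b + 0)    ⊢ ((0 + ((-1 * (b * 1)) + 0)) * ((((b + 0) * 2) + 0) * 1))
(15) 0  =[add_zero ←]=  (0 + 0)    ⊢ ((0 + ((-1 * (b * 1)) + (0 + 0))) * ((((b + 0) * 2) + 0) * 1))
(16) 1  =[add_zero ←]=  (1 + 0)    ⊢ E2

YES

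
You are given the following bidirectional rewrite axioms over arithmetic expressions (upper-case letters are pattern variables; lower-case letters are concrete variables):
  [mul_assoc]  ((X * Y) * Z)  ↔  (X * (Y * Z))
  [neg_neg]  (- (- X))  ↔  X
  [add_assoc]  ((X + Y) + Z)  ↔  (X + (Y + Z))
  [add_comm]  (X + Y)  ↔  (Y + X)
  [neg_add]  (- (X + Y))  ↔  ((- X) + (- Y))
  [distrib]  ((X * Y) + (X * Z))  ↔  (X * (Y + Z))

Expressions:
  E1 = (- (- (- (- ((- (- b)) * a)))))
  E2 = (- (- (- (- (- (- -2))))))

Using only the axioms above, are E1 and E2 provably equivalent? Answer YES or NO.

All listed rules preserve value, hence provable equivalence implies equal values everywhere; look for a separating assignment.
a=0, b=0 gives E1 ↦ 0, E2 ↦ -2; values differ ⇒ not provably equivalent.

NO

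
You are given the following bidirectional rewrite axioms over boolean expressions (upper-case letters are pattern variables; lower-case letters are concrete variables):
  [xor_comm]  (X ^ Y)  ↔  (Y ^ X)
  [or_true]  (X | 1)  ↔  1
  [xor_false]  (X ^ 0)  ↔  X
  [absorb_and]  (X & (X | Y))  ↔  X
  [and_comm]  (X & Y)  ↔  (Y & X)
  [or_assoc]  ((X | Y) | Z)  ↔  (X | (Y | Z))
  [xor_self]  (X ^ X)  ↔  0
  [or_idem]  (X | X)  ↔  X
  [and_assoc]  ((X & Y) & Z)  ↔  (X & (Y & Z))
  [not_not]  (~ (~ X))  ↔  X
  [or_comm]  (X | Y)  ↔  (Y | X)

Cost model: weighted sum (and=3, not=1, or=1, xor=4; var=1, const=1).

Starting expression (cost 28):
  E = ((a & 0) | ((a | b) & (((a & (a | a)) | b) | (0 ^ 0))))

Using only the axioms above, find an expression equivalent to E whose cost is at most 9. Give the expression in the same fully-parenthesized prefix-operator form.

(1) (a & (a | a))  =[absorb_and →]=  a    ⊢ ((a & 0) | ((a | b) & ((a | b) | (0 ^ 0))))
(2) (0 ^ 0)  =[xor_false →]=  0    ⊢ ((a & 0) | ((a | b) & ((a | b) | 0)))
(3) ((a | b) & ((a | b) | 0))  =[absorb_and →]=  (a | b)    ⊢ cost 9, within 9

((a & 0) | (a | b))   [cost 9]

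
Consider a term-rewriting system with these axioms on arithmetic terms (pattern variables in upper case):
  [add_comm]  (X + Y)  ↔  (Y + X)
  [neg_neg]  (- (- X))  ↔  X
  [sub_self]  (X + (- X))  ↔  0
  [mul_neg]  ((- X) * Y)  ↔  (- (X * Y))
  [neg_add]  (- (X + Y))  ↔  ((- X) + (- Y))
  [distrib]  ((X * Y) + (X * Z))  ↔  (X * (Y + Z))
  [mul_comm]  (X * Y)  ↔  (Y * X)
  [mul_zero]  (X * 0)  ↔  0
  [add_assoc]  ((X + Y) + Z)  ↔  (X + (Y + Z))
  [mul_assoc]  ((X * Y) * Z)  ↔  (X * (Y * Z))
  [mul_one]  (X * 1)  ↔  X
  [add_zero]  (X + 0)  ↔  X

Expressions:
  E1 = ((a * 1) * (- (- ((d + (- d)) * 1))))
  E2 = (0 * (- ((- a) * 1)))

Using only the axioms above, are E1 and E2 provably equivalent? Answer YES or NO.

1. [sub_self →] (d + (- d))  →  0;  E1 = ((a * 1) * (- (- (0 * 1))))
2. [neg_neg →] (- (- (0 * 1)))  →  (0 * 1);  E1 = ((a * 1) * (0 * 1))
3. [mul_one →] (a * 1)  →  a;  E1 = (a * (0 * 1))
4. [mul_one →] (0 * 1)  →  0;  E1 = (a * 0)
5. [mul_comm →] (a * 0)  →  (0 * a)
6. [neg_neg ←] a  →  (- (- a));  E1 = (0 * (- (- a)))
7. [mul_one ←] (- a)  →  ((- a) * 1);  this is E2

YES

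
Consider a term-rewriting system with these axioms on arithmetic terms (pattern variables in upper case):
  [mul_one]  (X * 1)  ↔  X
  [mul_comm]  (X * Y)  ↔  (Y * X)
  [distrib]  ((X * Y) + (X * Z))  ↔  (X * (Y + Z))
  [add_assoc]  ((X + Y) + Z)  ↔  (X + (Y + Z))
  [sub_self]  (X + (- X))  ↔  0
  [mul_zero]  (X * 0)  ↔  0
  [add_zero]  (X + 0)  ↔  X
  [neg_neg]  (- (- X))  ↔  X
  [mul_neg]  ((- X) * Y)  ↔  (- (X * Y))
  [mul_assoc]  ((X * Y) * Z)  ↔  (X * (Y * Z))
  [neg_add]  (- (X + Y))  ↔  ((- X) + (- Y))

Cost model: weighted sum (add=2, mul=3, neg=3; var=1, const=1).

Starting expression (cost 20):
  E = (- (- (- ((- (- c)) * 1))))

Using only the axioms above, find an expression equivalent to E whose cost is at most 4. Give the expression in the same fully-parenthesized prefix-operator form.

(- c)   [cost 4]

(1) ((- (- c)) * 1)  =[mul_one →]=  (- (- c))    ⊢ (- (- (- (- (- c)))))
(2) (- (- (- (- (- c)))))  =[neg_neg →]=  (- (- (- c)))
(3) (- (- c))  =[neg_neg →]=  c    ⊢ cost 4, within 4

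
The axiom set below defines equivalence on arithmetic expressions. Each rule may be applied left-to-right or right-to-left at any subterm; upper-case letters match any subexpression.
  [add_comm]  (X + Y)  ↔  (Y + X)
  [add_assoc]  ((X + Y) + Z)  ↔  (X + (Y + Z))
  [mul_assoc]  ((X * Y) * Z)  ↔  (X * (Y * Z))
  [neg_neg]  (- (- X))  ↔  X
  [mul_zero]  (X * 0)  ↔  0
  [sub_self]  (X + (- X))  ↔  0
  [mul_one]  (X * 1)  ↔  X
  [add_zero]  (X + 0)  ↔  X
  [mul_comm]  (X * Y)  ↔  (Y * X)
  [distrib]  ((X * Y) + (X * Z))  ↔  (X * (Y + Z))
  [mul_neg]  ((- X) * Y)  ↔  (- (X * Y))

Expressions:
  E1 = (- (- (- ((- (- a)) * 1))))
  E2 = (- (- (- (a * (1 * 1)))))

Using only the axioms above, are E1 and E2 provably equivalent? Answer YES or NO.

step 1: mul_one (→) rewrites ((- (- a)) * 1) into (- (- a)), now (- (- (- (- (- a)))))
step 2: neg_neg (→) rewrites (- (- (- a))) into (- a), now (- (- (- a)))
step 3: neg_neg (→) rewrites (- (- (- a))) into (- a)
step 4: mul_one (←) rewrites a into (a * 1), now (- (a * 1))
step 5: mul_one (←) rewrites 1 into (1 * 1), now (- (a * (1 * 1)))
step 6: neg_neg (←) rewrites (a * (1 * 1)) into (- (- (a * (1 * 1)))), which is E2

YES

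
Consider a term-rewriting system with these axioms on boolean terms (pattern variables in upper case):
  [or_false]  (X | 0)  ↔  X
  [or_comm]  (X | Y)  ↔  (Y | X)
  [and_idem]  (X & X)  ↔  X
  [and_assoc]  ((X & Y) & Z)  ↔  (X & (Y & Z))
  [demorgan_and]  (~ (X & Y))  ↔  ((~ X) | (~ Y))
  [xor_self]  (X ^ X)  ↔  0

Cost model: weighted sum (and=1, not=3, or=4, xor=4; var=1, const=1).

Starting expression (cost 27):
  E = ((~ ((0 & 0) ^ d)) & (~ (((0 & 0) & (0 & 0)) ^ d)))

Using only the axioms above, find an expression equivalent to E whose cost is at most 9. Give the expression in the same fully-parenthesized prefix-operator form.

(1) ((0 & 0) & (0 & 0))  =[and_idem →]=  (0 & 0)    ⊢ ((~ ((0 & 0) ^ d)) & (~ ((0 & 0) ^ d)))
(2) ((~ ((0 & 0) ^ d)) & (~ ((0 & 0) ^ d)))  =[and_idem →]=  (~ ((0 & 0) ^ d))
(3) (0 & 0)  =[and_idem →]=  0    ⊢ cost 9, within 9

(~ (0 ^ d))   [cost 9]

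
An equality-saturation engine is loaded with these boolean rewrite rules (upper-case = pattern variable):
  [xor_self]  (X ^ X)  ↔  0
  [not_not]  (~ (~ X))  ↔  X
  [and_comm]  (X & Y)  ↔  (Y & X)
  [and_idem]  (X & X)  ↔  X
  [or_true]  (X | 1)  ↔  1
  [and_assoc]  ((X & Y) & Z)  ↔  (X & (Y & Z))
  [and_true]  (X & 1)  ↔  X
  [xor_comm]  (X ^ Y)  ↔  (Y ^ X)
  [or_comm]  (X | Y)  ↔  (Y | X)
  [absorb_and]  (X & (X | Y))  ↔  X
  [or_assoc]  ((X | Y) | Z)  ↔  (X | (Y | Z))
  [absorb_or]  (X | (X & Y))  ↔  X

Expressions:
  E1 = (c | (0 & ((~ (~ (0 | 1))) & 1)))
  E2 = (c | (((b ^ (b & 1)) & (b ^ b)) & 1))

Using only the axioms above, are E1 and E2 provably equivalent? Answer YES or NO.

YES

(1) (~ (~ (0 | 1)))  =[not_not →]=  (0 | 1)    ⊢ (c | (0 & ((0 | 1) & 1)))
(2) ((0 | 1) & 1)  =[and_true →]=  (0 | 1)    ⊢ (c | (0 & (0 | 1)))
(3) (0 & (0 | 1))  =[absorb_and →]=  0    ⊢ (c | 0)
(4) 0  =[xor_self ←]=  (b ^ b)    ⊢ (c | (b ^ b))
(5) (b ^ b)  =[and_idem ←]=  ((b ^ b) & (b ^ b))    ⊢ (c | ((b ^ b) & (b ^ b)))
(6) ((b ^ b) & (b ^ b))  =[and_true ←]=  (((b ^ b) & (b ^ b)) & 1)    ⊢ (c | (((b ^ b) & (b ^ b)) & 1))
(7) b  =[and_true ←]=  (b & 1)    ⊢ E2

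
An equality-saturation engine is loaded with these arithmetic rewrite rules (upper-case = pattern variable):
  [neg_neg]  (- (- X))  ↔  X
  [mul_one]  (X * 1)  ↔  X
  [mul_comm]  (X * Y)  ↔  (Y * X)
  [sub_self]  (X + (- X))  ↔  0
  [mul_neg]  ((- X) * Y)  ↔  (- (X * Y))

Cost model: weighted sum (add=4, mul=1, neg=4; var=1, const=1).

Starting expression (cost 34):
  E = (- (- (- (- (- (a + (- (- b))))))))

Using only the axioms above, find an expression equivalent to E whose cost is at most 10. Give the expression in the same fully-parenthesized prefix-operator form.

(- (a + b))   [cost 10]

(1) (- (- (- (- (- (a + (- (- b))))))))  =[neg_neg →]=  (- (- (- (a + (- (- b))))))
(2) (- (- b))  =[neg_neg →]=  b    ⊢ (- (- (- (a + b))))
(3) (- (- (- (a + b))))  =[neg_neg →]=  (- (a + b))    ⊢ cost 10, within 10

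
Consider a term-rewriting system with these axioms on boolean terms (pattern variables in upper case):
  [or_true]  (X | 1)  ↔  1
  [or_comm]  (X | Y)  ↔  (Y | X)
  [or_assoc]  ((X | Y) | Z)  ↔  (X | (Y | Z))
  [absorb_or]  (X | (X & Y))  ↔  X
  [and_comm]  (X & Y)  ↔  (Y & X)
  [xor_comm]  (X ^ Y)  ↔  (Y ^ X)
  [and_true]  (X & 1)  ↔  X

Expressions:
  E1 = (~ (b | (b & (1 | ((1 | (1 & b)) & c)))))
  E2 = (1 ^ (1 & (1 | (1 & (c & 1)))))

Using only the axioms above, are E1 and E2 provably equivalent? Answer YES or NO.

All listed rules preserve value, hence provable equivalence implies equal values everywhere; look for a separating assignment.
b=0, c=0 gives E1 ↦ 1, E2 ↦ 0; values differ ⇒ not provably equivalent.

NO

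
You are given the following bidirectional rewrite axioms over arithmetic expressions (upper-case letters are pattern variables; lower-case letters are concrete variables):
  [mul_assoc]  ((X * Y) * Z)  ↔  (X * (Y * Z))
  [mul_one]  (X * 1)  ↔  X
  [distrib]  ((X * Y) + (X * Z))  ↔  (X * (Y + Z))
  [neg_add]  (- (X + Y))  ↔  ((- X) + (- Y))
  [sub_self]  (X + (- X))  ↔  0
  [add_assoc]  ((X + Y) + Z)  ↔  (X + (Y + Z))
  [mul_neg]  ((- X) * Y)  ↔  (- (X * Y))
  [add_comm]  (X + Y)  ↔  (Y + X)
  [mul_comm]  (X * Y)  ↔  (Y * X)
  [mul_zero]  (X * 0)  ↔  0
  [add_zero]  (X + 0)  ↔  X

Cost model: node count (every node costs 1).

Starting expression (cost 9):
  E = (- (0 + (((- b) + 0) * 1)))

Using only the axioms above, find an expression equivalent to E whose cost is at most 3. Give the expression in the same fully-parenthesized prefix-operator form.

(1) ((- b) + 0)  =[add_zero →]=  (- b)    ⊢ (- (0 + ((- b) * 1)))
(2) (0 + ((- b) * 1))  =[add_comm →]=  (((- b) * 1) + 0)    ⊢ (- (((- b) * 1) + 0))
(3) ((- b) * 1)  =[mul_one →]=  (- b)    ⊢ (- ((- b) + 0))
(4) ((- b) + 0)  =[add_zero →]=  (- b)    ⊢ cost 3, within 3

(- (- b))   [cost 3]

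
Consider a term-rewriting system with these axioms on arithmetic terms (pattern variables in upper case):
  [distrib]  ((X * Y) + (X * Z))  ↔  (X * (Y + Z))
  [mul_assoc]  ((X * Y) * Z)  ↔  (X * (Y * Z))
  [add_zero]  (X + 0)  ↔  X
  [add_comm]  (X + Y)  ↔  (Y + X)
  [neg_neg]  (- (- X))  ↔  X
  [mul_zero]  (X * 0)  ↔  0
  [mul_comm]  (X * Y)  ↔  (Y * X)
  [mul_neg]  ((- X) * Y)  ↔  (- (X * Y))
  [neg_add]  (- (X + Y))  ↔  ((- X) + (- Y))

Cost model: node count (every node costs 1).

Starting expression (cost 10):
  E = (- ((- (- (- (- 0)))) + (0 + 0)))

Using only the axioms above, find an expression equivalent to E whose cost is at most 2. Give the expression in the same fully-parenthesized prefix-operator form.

(1) (- (- (- (- 0))))  =[neg_neg →]=  (- (- 0))    ⊢ (- ((- (- 0)) + (0 + 0)))
(2) (0 + 0)  =[add_zero →]=  0    ⊢ (- ((- (- 0)) + 0))
(3) ((- (- 0)) + 0)  =[add_zero →]=  (- (- 0))    ⊢ (- (- (- 0)))
(4) (- (- 0))  =[neg_neg →]=  0    ⊢ cost 2, within 2

(- 0)   [cost 2]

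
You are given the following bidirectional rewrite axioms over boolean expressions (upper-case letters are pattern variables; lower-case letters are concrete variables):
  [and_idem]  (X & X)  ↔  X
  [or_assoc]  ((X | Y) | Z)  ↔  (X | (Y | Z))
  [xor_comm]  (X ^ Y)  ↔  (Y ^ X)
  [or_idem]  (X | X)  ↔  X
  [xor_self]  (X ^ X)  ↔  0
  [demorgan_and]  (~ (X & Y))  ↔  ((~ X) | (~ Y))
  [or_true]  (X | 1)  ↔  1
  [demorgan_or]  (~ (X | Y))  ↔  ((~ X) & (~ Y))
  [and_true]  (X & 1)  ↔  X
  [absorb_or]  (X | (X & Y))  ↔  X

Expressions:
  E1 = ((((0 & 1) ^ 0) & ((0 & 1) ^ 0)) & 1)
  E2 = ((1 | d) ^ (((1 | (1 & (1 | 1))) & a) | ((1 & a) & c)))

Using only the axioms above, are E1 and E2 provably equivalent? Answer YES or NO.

NO

The axioms are sound identities: if E1 ↔* E2 then E1 and E2 evaluate identically under any assignment.
Under a=0, c=0, d=0: E1 evaluates to 0, E2 to 1. Distinct ⇒ no rewrite sequence connects them.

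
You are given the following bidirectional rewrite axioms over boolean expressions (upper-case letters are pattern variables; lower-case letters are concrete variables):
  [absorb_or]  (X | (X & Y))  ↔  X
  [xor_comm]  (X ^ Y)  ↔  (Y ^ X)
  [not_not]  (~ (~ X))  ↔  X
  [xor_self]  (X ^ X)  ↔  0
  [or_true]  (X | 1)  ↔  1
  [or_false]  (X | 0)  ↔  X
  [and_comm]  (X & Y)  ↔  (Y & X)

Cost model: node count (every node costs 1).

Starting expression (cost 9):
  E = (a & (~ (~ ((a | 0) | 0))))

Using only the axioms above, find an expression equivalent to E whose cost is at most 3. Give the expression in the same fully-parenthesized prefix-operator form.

(1) (~ (~ ((a | 0) | 0)))  =[not_not →]=  ((a | 0) | 0)    ⊢ (a & ((a | 0) | 0))
(2) ((a | 0) | 0)  =[or_false →]=  (a | 0)    ⊢ (a & (a | 0))
(3) (a | 0)  =[or_false →]=  a    ⊢ cost 3, within 3

(a & a)   [cost 3]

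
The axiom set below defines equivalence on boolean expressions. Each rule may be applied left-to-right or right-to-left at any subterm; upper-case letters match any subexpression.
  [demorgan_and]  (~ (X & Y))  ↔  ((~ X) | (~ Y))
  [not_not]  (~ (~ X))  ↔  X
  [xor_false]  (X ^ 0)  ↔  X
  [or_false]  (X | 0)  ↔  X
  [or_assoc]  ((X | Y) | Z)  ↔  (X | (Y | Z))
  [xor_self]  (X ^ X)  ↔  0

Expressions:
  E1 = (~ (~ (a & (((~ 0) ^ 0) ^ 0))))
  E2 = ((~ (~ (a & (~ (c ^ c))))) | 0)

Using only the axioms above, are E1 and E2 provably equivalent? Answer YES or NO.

YES

1. [xor_false →] ((~ 0) ^ 0)  →  (~ 0);  E1 = (~ (~ (a & ((~ 0) ^ 0))))
2. [not_not →] (~ (~ (a & ((~ 0) ^ 0))))  →  (a & ((~ 0) ^ 0))
3. [xor_false →] ((~ 0) ^ 0)  →  (~ 0);  E1 = (a & (~ 0))
4. [xor_self ←] 0  →  (c ^ c);  E1 = (a & (~ (c ^ c)))
5. [not_not ←] (a & (~ (c ^ c)))  →  (~ (~ (a & (~ (c ^ c)))))
6. [or_false ←] (~ (~ (a & (~ (c ^ c)))))  →  ((~ (~ (a & (~ (c ^ c))))) | 0);  this is E2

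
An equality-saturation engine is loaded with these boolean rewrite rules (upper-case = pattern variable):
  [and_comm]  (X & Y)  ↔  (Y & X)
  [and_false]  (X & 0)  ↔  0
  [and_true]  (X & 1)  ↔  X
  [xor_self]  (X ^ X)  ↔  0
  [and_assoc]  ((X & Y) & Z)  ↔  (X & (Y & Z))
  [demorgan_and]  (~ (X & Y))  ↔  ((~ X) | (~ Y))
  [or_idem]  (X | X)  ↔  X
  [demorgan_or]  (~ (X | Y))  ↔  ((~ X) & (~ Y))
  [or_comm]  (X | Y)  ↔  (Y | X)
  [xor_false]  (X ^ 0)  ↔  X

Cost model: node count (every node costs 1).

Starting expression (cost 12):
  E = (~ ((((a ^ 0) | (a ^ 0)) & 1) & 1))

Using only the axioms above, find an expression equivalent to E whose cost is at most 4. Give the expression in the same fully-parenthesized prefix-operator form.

(~ (a ^ 0))   [cost 4]

(1) ((a ^ 0) | (a ^ 0))  =[or_idem →]=  (a ^ 0)    ⊢ (~ (((a ^ 0) & 1) & 1))
(2) ((a ^ 0) & 1)  =[and_true →]=  (a ^ 0)    ⊢ (~ ((a ^ 0) & 1))
(3) ((a ^ 0) & 1)  =[and_true →]=  (a ^ 0)    ⊢ cost 4, within 4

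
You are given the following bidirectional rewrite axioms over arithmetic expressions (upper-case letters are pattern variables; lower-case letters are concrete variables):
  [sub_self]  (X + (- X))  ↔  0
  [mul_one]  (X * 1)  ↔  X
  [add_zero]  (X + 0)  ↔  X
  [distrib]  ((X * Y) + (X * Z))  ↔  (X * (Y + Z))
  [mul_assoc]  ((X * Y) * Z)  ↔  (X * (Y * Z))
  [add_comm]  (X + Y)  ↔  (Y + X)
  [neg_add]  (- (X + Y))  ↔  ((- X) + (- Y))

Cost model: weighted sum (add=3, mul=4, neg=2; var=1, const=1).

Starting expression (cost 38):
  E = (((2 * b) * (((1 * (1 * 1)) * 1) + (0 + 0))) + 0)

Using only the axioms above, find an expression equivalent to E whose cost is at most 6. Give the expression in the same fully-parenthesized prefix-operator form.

(2 * b)   [cost 6]

(1) (1 * 1)  =[mul_one →]=  1    ⊢ (((2 * b) * (((1 * 1) * 1) + (0 + 0))) + 0)
(2) ((1 * 1) * 1)  =[mul_one →]=  (1 * 1)    ⊢ (((2 * b) * ((1 * 1) + (0 + 0))) + 0)
(3) (((2 * b) * ((1 * 1) + (0 + 0))) + 0)  =[add_zero →]=  ((2 * b) * ((1 * 1) + (0 + 0)))
(4) (1 * 1)  =[mul_one →]=  1    ⊢ ((2 * b) * (1 + (0 + 0)))
(5) (0 + 0)  =[add_zero →]=  0    ⊢ ((2 * b) * (1 + 0))
(6) (1 + 0)  =[add_zero →]=  1    ⊢ ((2 * b) * 1)
(7) ((2 * b) * 1)  =[mul_one →]=  (2 * b)    ⊢ cost 6, within 6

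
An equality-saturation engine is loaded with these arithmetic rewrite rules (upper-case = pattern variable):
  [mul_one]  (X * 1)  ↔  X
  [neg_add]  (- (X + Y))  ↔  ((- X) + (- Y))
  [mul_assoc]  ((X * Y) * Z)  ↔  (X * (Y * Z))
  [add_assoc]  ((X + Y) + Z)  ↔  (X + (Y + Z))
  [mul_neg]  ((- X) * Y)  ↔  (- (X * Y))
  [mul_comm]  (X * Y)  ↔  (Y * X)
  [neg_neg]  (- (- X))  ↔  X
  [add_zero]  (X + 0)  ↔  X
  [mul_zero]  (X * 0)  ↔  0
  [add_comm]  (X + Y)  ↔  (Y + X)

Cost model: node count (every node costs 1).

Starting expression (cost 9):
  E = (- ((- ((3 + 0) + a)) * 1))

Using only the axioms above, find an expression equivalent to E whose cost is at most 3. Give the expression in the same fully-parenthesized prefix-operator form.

step 1: mul_one (→) rewrites ((- ((3 + 0) + a)) * 1) into (- ((3 + 0) + a)), now (- (- ((3 + 0) + a)))
step 2: neg_neg (→) rewrites (- (- ((3 + 0) + a))) into ((3 + 0) + a)
step 3: add_zero (→) rewrites (3 + 0) into 3, reaching cost 3 (bound 3)

(3 + a)   [cost 3]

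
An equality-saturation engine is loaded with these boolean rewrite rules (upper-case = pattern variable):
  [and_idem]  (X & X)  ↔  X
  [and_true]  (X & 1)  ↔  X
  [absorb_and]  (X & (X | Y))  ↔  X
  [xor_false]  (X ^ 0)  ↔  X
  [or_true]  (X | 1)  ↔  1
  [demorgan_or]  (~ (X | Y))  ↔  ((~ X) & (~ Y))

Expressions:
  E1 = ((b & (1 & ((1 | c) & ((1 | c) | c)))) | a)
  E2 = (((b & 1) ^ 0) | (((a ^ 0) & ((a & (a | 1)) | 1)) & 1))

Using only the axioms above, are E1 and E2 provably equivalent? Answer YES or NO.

YES

1. [absorb_and →] ((1 | c) & ((1 | c) | c))  →  (1 | c);  E1 = ((b & (1 & (1 | c))) | a)
2. [absorb_and →] (1 & (1 | c))  →  1;  E1 = ((b & 1) | a)
3. [and_true →] (b & 1)  →  b;  E1 = (b | a)
4. [absorb_and ←] a  →  (a & (a | 1));  E1 = (b | (a & (a | 1)))
5. [xor_false ←] b  →  (b ^ 0);  E1 = ((b ^ 0) | (a & (a | 1)))
6. [and_true ←] b  →  (b & 1);  E1 = (((b & 1) ^ 0) | (a & (a | 1)))
7. [and_true ←] (a & (a | 1))  →  ((a & (a | 1)) & 1);  E1 = (((b & 1) ^ 0) | ((a & (a | 1)) & 1))
8. [xor_false ←] a  →  (a ^ 0);  E1 = (((b & 1) ^ 0) | (((a ^ 0) & (a | 1)) & 1))
9. [absorb_and ←] a  →  (a & (a | 1));  this is E2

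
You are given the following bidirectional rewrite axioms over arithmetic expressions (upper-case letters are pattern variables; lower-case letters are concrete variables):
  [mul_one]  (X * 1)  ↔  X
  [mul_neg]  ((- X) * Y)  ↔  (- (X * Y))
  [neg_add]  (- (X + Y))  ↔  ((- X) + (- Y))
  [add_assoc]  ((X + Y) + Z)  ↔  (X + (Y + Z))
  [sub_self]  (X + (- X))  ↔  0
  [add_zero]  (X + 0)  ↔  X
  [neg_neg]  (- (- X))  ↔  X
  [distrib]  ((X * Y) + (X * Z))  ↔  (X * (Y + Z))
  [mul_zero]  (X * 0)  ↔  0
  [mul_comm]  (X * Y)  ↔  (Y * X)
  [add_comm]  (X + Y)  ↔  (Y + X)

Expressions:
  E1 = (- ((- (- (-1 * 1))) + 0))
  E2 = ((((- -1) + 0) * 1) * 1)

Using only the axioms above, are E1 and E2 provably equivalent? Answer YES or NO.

YES

step 1: add_zero (→) rewrites ((- (- (-1 * 1))) + 0) into (- (- (-1 * 1))), now (- (- (- (-1 * 1))))
step 2: mul_one (→) rewrites (-1 * 1) into -1, now (- (- (- -1)))
step 3: neg_neg (→) rewrites (- (- -1)) into -1, now (- -1)
step 4: mul_one (←) rewrites -1 into (-1 * 1), now (- (-1 * 1))
step 5: mul_neg (←) rewrites (- (-1 * 1)) into ((- -1) * 1)
step 6: mul_one (←) rewrites ((- -1) * 1) into (((- -1) * 1) * 1)
step 7: add_zero (←) rewrites (- -1) into ((- -1) + 0), which is E2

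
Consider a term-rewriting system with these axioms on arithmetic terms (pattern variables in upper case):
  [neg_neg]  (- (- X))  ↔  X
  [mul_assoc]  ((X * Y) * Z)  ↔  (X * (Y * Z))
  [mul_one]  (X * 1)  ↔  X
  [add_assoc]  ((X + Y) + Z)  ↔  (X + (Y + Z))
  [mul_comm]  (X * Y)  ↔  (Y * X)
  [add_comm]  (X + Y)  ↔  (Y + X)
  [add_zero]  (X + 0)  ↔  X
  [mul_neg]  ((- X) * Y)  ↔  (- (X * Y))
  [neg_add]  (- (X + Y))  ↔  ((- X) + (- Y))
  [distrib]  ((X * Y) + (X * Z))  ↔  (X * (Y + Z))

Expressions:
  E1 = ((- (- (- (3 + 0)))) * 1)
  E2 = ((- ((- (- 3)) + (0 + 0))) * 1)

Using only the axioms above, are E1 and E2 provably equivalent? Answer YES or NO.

1. [mul_one →] ((- (- (- (3 + 0)))) * 1)  →  (- (- (- (3 + 0))))
2. [neg_neg →] (- (- (3 + 0)))  →  (3 + 0);  E1 = (- (3 + 0))
3. [add_zero ←] 0  →  (0 + 0);  E1 = (- (3 + (0 + 0)))
4. [mul_one ←] (- (3 + (0 + 0)))  →  ((- (3 + (0 + 0))) * 1)
5. [neg_neg ←] 3  →  (- (- 3));  this is E2

YES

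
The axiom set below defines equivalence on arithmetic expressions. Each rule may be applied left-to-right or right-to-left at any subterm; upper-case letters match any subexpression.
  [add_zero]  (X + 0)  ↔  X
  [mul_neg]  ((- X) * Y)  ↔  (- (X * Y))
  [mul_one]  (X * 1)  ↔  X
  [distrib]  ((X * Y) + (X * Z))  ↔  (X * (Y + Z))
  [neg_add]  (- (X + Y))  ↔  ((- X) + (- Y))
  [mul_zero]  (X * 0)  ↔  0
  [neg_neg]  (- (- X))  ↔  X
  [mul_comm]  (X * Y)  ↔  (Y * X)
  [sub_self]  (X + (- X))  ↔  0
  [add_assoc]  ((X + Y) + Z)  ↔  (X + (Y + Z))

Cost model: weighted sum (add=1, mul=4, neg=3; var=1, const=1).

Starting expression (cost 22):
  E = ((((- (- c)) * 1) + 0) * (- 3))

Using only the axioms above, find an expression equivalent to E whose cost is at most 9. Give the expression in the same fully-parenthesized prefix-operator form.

1. [mul_one →] ((- (- c)) * 1)  →  (- (- c));  E = (((- (- c)) + 0) * (- 3))
2. [add_zero →] ((- (- c)) + 0)  →  (- (- c));  E = ((- (- c)) * (- 3))
3. [neg_neg →] (- (- c))  →  c;  cost 9 ≤ 9, done

(c * (- 3))   [cost 9]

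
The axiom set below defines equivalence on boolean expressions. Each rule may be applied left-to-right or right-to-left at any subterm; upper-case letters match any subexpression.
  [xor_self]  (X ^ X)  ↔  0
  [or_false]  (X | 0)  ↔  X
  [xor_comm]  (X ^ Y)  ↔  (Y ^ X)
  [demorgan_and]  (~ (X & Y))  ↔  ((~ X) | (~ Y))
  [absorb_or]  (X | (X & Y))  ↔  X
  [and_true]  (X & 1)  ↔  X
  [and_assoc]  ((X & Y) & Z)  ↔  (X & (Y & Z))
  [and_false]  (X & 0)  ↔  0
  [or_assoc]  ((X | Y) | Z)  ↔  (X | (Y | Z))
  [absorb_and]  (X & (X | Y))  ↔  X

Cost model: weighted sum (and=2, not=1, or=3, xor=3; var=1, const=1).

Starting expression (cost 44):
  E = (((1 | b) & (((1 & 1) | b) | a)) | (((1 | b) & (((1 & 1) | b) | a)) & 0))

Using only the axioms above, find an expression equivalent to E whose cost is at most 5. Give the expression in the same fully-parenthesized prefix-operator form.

(1 | b)   [cost 5]

step 1: absorb_or (→) rewrites (((1 | b) & (((1 & 1) | b) | a)) | (((1 | b) & (((1 & 1) | b) | a)) & 0)) into ((1 | b) & (((1 & 1) | b) | a))
step 2: and_true (→) rewrites (1 & 1) into 1, now ((1 | b) & ((1 | b) | a))
step 3: absorb_and (→) rewrites ((1 | b) & ((1 | b) | a)) into (1 | b), reaching cost 5 (bound 5)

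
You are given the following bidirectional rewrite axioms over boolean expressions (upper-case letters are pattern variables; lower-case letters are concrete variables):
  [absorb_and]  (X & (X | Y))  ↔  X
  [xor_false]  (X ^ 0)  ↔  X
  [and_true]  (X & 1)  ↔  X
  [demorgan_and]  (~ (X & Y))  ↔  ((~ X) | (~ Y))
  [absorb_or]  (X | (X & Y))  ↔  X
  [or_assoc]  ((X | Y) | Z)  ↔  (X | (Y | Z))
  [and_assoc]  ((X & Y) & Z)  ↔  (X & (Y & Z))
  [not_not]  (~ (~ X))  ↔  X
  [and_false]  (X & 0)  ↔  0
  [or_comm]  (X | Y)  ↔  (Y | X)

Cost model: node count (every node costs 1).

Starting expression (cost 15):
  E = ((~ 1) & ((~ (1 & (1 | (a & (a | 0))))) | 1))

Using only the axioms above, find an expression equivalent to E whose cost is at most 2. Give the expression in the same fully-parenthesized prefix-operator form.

(1) (a & (a | 0))  =[absorb_and →]=  a    ⊢ ((~ 1) & ((~ (1 & (1 | a))) | 1))
(2) (1 & (1 | a))  =[absorb_and →]=  1    ⊢ ((~ 1) & ((~ 1) | 1))
(3) ((~ 1) & ((~ 1) | 1))  =[absorb_and →]=  (~ 1)    ⊢ cost 2, within 2

(~ 1)   [cost 2]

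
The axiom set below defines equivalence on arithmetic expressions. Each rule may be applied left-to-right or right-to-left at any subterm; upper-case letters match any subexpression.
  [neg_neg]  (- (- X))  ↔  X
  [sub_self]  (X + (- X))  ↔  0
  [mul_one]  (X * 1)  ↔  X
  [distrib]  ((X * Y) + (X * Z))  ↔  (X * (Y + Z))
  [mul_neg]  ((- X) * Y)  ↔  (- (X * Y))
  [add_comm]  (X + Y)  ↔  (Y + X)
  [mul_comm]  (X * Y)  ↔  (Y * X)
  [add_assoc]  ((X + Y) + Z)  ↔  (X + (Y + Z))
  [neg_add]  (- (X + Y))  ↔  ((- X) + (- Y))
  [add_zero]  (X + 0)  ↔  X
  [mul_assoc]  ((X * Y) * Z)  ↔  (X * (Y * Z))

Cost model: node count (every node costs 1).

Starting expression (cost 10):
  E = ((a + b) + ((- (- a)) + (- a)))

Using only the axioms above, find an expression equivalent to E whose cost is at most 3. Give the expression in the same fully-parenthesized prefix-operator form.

(1) (- (- a))  =[neg_neg →]=  a    ⊢ ((a + b) + (a + (- a)))
(2) (a + b)  =[add_comm →]=  (b + a)    ⊢ ((b + a) + (a + (- a)))
(3) (a + (- a))  =[sub_self →]=  0    ⊢ ((b + a) + 0)
(4) ((b + a) + 0)  =[add_zero →]=  (b + a)    ⊢ cost 3, within 3

(b + a)   [cost 3]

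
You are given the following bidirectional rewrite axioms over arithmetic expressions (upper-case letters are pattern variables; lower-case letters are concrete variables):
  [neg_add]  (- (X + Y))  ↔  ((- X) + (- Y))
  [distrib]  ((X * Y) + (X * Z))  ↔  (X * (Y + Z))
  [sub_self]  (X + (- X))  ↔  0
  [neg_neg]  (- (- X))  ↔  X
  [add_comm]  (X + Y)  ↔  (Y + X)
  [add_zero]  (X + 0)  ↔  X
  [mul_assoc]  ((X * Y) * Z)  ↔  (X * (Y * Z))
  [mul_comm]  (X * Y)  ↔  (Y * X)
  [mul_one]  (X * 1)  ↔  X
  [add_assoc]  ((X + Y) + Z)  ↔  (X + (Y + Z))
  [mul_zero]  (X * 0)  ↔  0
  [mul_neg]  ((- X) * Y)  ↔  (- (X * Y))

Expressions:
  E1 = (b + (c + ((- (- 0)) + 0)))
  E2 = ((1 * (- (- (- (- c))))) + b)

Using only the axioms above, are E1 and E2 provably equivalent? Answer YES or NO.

step 1: add_zero (→) rewrites ((- (- 0)) + 0) into (- (- 0)), now (b + (c + (- (- 0))))
step 2: neg_neg (→) rewrites (- (- 0)) into 0, now (b + (c + 0))
step 3: add_zero (→) rewrites (c + 0) into c, now (b + c)
step 4: add_comm (→) rewrites (b + c) into (c + b)
step 5: neg_neg (←) rewrites c into (- (- c)), now ((- (- c)) + b)
step 6: mul_one (←) rewrites (- (- c)) into ((- (- c)) * 1), now (((- (- c)) * 1) + b)
step 7: mul_comm (→) rewrites ((- (- c)) * 1) into (1 * (- (- c))), now ((1 * (- (- c))) + b)
step 8: neg_neg (←) rewrites (- c) into (- (- (- c))), which is E2

YES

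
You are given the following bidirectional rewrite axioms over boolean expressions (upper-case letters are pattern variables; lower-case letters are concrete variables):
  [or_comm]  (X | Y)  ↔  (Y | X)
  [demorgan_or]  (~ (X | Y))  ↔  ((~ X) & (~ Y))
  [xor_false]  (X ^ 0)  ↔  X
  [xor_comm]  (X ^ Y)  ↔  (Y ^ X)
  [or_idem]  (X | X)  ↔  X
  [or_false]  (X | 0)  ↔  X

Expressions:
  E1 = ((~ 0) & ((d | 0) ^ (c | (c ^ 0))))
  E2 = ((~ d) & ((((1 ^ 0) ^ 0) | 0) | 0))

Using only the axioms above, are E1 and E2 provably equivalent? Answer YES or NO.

NO

All listed rules preserve value, hence provable equivalence implies equal values everywhere; look for a separating assignment.
c=0, d=0 gives E1 ↦ 0, E2 ↦ 1; values differ ⇒ not provably equivalent.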